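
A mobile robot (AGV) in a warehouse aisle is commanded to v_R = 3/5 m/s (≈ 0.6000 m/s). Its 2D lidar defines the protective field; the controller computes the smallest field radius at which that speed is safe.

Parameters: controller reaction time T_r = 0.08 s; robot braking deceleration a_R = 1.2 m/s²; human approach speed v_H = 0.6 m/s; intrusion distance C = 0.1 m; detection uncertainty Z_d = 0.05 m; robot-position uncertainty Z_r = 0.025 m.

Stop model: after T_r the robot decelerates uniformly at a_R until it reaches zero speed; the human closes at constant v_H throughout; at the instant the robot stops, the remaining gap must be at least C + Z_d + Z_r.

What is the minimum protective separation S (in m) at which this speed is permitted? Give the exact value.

S_min = 721/1000 m = 0.7210 m

stop time T_s = (3/5)/(6/5) = 0.5000 s
reaction-phase robot travel = 0.6000·0.0800 = 0.0480 m
robot under decel: 0.6000²/(2·1.2000) = 0.1500 m
human closes 0.6000·0.5800 = 0.3480 m
residual clearance needed = 0.1000+0.0500+0.0250 = 0.1750 m
S_min ≈ 0.0480+0.1500+0.3480+0.1750  ⇒  S_min = 721/1000 m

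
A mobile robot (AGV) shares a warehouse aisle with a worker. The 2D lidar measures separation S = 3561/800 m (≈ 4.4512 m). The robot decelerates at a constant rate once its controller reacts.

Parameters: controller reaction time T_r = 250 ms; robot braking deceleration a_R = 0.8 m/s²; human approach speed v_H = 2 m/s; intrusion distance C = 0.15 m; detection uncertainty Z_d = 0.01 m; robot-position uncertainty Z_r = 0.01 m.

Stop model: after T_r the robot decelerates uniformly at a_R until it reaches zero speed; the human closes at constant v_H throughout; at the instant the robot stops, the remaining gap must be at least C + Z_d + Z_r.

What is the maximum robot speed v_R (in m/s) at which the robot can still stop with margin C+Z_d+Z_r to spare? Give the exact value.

at the boundary: (5/8)·v² + (11/4)·v + (-121/32) = 0
  disc = (11/4)² − 4·(5/8)·(-121/32) = 1089/64 ; √disc = 33/8
  v_R = (−(11/4) + 33/8) / (2·(5/8)) = 11/10 m/s
check:
stop time T_s = (11/10)/(4/5) = 1.3750 s
reaction-phase robot travel = 1.1000·0.2500 = 0.2750 m
braking distance = 1.1000²/(2·0.8000) = 0.7562 m
human closes 2.0000·1.6250 = 3.2500 m
residual clearance needed = 0.1500+0.0100+0.0100 = 0.1700 m
sum ≈ 0.2750+0.7562+3.2500+0.1700 ≈ 4.4512 m = S ✓

v_R_max = 11/10 m/s = 1.1000 m/s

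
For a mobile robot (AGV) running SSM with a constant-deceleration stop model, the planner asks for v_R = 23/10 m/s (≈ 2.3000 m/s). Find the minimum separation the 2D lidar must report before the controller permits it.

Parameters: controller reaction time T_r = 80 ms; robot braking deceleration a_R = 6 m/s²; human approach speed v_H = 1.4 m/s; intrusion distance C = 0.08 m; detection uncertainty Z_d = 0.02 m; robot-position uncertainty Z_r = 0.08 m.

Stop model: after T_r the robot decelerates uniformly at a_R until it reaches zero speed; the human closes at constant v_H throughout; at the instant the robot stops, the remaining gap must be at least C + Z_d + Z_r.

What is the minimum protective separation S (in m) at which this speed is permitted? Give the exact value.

braking lasts T_s = (23/10)/6 = 0.3833 s
reaction-phase robot travel = 2.3000·0.0800 = 0.1840 m
robot under decel: 2.3000²/(2·6.0000) = 0.4408 m
human closes 1.4000·0.4633 = 0.6487 m
C+Z_d+Z_r = 0.0800+0.0200+0.0800 = 0.1800 m
S_min ≈ 0.1840+0.4408+0.6487+0.1800  ⇒  S_min = 2907/2000 m

S_min = 2907/2000 m = 1.4535 m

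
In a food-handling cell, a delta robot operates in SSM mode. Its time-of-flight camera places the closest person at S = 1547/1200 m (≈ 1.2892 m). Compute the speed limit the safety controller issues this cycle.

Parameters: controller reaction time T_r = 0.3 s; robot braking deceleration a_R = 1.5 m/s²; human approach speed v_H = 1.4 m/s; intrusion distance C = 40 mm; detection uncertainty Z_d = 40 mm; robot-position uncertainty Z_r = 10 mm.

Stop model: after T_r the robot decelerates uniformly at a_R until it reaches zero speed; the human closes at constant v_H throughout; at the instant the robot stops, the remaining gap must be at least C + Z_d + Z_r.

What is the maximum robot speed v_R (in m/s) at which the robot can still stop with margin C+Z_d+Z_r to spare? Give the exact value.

at the boundary: (1/3)·v² + (37/30)·v + (-187/240) = 0
  disc = (37/30)² − 4·(1/3)·(-187/240) = 64/25 ; √disc = 8/5
  v_R = (−(37/30) + 8/5) / (2·(1/3)) = 11/20 m/s
check:
stop time T_s = (11/20)/(3/2) = 0.3667 s
robot covers v_R·T_r = 0.5500·0.3000 = 0.1650 m before braking
braking distance = 0.5500²/(2·1.5000) = 0.1008 m
human closes 1.4000·0.6667 = 0.9333 m
residual clearance needed = 0.0400+0.0400+0.0100 = 0.0900 m
sum ≈ 0.1650+0.1008+0.9333+0.0900 ≈ 1.2892 m = S ✓

v_R_max = 11/20 m/s = 0.5500 m/s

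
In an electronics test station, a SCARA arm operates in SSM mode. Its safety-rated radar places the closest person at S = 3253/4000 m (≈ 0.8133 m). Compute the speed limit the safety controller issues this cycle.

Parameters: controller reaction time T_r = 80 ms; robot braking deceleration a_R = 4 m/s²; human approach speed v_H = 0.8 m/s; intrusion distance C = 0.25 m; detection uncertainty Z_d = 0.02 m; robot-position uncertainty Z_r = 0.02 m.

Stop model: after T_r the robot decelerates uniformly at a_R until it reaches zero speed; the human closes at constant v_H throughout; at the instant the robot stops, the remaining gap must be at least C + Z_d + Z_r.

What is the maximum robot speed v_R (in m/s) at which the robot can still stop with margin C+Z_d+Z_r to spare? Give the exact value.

v_R_max = 11/10 m/s = 1.1000 m/s

quadratic (1/8)·v² + (7/25)·v + (-1837/4000) = 0
  disc = (7/25)² − 4·(1/8)·(-1837/4000) = 12321/40000 ; √disc = 111/200
  v_R = (−(7/25) + 111/200) / (2·(1/8)) = 11/10 m/s
check:
T_s = v_R/a_R = (11/10)/4 = 0.2750 s
robot in T_r: 1.1000·0.0800 = 0.0880 m
robot covers 1.1000·0.2750 − ½·4.0000·0.2750² = 0.1512 m while stopping
human over T_r+T_s: 0.8000·(0.0800+0.2750) = 0.2840 m
C+Z_d+Z_r = 0.2500+0.0200+0.0200 = 0.2900 m
sum ≈ 0.0880+0.1512+0.2840+0.2900 ≈ 0.8133 m = S ✓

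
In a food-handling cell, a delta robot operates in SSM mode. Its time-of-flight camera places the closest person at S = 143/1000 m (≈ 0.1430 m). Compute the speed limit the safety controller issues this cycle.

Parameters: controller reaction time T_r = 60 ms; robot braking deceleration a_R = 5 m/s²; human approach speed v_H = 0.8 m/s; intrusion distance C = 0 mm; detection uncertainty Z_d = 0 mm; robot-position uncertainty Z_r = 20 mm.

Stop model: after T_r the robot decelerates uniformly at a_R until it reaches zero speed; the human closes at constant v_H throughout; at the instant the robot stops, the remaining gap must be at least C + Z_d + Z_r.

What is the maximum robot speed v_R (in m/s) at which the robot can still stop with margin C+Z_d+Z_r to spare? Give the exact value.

v_R_max = 3/10 m/s = 0.3000 m/s

quadratic (1/10)·v² + (11/50)·v + (-3/40) = 0
  disc = (11/50)² − 4·(1/10)·(-3/40) = 49/625 ; √disc = 7/25
  v_R = (−(11/50) + 7/25) / (2·(1/10)) = 3/10 m/s
check:
stop time T_s = (3/10)/5 = 0.0600 s
reaction-phase robot travel = 0.3000·0.0600 = 0.0180 m
robot under decel: 0.3000²/(2·5.0000) = 0.0090 m
person approaches 0.8000·(0.0600+0.0600) = 0.0960 m
C+Z_d+Z_r = 0.0000+0.0000+0.0200 = 0.0200 m
sum ≈ 0.0180+0.0090+0.0960+0.0200 ≈ 0.1430 m = S ✓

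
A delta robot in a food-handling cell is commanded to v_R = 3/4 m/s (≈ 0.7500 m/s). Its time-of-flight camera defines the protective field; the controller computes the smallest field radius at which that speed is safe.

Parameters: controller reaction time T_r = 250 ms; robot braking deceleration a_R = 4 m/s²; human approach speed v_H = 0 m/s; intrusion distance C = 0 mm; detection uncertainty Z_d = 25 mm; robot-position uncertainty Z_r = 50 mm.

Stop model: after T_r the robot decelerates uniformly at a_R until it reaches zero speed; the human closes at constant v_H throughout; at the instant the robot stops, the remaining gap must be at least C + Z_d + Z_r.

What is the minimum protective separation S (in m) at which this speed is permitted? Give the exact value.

braking lasts T_s = (3/4)/4 = 0.1875 s
robot covers v_R·T_r = 0.7500·0.2500 = 0.1875 m before braking
robot under decel: 0.7500²/(2·4.0000) = 0.0703 m
human closes 0.0000·0.4375 = 0.0000 m
margins: 0.0000+0.0250+0.0500 = 0.0750 m
S_min ≈ 0.1875+0.0703+0.0000+0.0750  ⇒  S_min = 213/640 m

S_min = 213/640 m = 0.3328 m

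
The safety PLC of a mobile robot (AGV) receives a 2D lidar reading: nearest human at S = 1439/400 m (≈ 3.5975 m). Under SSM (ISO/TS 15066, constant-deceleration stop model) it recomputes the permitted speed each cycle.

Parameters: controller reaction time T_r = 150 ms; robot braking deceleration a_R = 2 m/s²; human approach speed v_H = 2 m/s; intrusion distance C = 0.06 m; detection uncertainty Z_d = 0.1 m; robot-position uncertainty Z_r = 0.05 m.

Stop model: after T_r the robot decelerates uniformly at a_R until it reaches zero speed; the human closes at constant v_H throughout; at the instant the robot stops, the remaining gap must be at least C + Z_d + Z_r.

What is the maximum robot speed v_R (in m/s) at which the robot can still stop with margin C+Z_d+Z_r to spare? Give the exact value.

v_R_max = 19/10 m/s = 1.9000 m/s

quadratic (1/4)·v² + (23/20)·v + (-247/80) = 0
  disc = (23/20)² − 4·(1/4)·(-247/80) = 441/100 ; √disc = 21/10
  v_R = (−(23/20) + 21/10) / (2·(1/4)) = 19/10 m/s
check:
braking lasts T_s = (19/10)/2 = 0.9500 s
reaction-phase robot travel = 1.9000·0.1500 = 0.2850 m
robot covers 1.9000·0.9500 − ½·2.0000·0.9500² = 0.9025 m while stopping
person approaches 2.0000·(0.1500+0.9500) = 2.2000 m
C+Z_d+Z_r = 0.0600+0.1000+0.0500 = 0.2100 m
sum ≈ 0.2850+0.9025+2.2000+0.2100 ≈ 3.5975 m = S ✓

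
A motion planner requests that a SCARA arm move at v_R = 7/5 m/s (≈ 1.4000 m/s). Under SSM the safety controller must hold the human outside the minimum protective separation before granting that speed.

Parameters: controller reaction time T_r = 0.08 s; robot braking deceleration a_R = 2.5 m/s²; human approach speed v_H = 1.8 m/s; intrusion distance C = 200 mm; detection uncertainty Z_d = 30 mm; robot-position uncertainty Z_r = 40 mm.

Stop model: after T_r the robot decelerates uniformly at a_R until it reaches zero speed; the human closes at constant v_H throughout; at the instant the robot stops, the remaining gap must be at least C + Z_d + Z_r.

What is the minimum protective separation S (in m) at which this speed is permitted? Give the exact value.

S_min = 963/500 m = 1.9260 m

braking lasts T_s = (7/5)/(5/2) = 0.5600 s
robot covers v_R·T_r = 1.4000·0.0800 = 0.1120 m before braking
robot covers 1.4000·0.5600 − ½·2.5000·0.5600² = 0.3920 m while stopping
person approaches 1.8000·(0.0800+0.5600) = 1.1520 m
C+Z_d+Z_r = 0.2000+0.0300+0.0400 = 0.2700 m
S_min ≈ 0.1120+0.3920+1.1520+0.2700  ⇒  S_min = 963/500 m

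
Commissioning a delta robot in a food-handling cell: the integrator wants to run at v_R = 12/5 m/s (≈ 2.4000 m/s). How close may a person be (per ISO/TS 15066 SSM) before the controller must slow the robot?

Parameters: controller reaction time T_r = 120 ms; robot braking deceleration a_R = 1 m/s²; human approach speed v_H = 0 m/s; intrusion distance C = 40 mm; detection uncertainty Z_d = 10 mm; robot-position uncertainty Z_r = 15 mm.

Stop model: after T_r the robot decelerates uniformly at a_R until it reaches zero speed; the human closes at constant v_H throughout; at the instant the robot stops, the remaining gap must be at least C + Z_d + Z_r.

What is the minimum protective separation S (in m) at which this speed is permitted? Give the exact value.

braking lasts T_s = (12/5)/1 = 2.4000 s
robot in T_r: 2.4000·0.1200 = 0.2880 m
robot under decel: 2.4000²/(2·1.0000) = 2.8800 m
human closes 0.0000·2.5200 = 0.0000 m
margins: 0.0400+0.0100+0.0150 = 0.0650 m
S_min ≈ 0.2880+2.8800+0.0000+0.0650  ⇒  S_min = 3233/1000 m

S_min = 3233/1000 m = 3.2330 m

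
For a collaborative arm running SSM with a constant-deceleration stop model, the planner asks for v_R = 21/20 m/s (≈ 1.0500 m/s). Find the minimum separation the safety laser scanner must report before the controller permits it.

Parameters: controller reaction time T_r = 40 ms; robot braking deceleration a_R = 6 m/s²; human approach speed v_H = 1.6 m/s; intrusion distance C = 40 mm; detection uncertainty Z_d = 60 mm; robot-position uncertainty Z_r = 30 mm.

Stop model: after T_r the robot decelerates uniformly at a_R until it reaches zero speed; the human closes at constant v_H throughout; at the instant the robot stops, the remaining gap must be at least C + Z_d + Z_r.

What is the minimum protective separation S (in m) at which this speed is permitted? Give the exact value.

S_min = 4863/8000 m = 0.6079 m

braking lasts T_s = (21/20)/6 = 0.1750 s
reaction-phase robot travel = 1.0500·0.0400 = 0.0420 m
robot under decel: 1.0500²/(2·6.0000) = 0.0919 m
person approaches 1.6000·(0.0400+0.1750) = 0.3440 m
residual clearance needed = 0.0400+0.0600+0.0300 = 0.1300 m
S_min ≈ 0.0420+0.0919+0.3440+0.1300  ⇒  S_min = 4863/8000 m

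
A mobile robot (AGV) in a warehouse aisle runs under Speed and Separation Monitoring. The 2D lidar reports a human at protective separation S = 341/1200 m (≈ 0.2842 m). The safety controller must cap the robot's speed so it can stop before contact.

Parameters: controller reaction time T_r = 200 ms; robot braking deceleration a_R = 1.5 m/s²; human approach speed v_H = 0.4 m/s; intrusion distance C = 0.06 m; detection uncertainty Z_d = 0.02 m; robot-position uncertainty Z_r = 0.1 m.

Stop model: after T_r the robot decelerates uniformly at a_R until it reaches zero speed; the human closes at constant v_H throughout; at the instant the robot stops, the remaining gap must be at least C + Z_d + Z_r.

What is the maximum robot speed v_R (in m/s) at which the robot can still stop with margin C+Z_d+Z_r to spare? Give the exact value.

v_R_max = 1/20 m/s = 0.0500 m/s

quadratic (1/3)·v² + (7/15)·v + (-29/1200) = 0
  disc = (7/15)² − 4·(1/3)·(-29/1200) = 1/4 ; √disc = 1/2
  v_R = (−(7/15) + 1/2) / (2·(1/3)) = 1/20 m/s
check:
braking lasts T_s = (1/20)/(3/2) = 0.0333 s
robot in T_r: 0.0500·0.2000 = 0.0100 m
braking distance = 0.0500²/(2·1.5000) = 0.0008 m
person approaches 0.4000·(0.2000+0.0333) = 0.0933 m
margins: 0.0600+0.0200+0.1000 = 0.1800 m
sum ≈ 0.0100+0.0008+0.0933+0.1800 ≈ 0.2842 m = S ✓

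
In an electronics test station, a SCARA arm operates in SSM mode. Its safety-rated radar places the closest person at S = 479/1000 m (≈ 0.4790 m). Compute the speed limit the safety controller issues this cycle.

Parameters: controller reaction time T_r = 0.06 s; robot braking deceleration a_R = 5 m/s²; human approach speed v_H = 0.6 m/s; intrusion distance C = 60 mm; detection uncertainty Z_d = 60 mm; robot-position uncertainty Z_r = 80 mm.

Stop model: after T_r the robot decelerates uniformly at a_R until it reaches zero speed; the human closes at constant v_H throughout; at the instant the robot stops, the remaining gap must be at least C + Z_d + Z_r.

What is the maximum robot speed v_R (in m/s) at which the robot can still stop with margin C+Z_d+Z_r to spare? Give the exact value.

v_R_max = 9/10 m/s = 0.9000 m/s

quadratic (1/10)·v² + (9/50)·v + (-243/1000) = 0
  disc = (9/50)² − 4·(1/10)·(-243/1000) = 81/625 ; √disc = 9/25
  v_R = (−(9/50) + 9/25) / (2·(1/10)) = 9/10 m/s
check:
braking lasts T_s = (9/10)/5 = 0.1800 s
reaction-phase robot travel = 0.9000·0.0600 = 0.0540 m
robot covers 0.9000·0.1800 − ½·5.0000·0.1800² = 0.0810 m while stopping
person approaches 0.6000·(0.0600+0.1800) = 0.1440 m
C+Z_d+Z_r = 0.0600+0.0600+0.0800 = 0.2000 m
sum ≈ 0.0540+0.0810+0.1440+0.2000 ≈ 0.4790 m = S ✓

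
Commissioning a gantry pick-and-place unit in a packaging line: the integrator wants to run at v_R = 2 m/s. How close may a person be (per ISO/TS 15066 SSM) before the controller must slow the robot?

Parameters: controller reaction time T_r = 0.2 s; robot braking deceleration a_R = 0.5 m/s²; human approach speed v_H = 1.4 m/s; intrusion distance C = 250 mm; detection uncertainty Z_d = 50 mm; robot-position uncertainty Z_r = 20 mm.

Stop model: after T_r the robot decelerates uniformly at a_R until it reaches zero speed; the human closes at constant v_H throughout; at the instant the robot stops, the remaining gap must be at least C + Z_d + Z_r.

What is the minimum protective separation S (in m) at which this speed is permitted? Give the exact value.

stop time T_s = 2/(1/2) = 4.0000 s
robot in T_r: 2.0000·0.2000 = 0.4000 m
braking distance = 2.0000²/(2·0.5000) = 4.0000 m
human over T_r+T_s: 1.4000·(0.2000+4.0000) = 5.8800 m
C+Z_d+Z_r = 0.2500+0.0500+0.0200 = 0.3200 m
S_min ≈ 0.4000+4.0000+5.8800+0.3200  ⇒  S_min = 53/5 m

S_min = 53/5 m = 10.6000 m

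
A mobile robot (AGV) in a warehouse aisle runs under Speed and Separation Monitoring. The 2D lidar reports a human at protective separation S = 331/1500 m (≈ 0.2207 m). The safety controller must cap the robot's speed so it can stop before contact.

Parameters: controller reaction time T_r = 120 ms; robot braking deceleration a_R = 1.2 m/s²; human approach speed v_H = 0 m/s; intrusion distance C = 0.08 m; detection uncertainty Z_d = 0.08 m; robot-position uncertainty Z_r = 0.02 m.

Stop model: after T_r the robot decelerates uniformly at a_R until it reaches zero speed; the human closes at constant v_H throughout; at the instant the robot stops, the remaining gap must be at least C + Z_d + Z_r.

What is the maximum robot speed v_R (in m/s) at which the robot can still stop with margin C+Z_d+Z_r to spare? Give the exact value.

v_R_max = 1/5 m/s = 0.2000 m/s

at the boundary: (5/12)·v² + (3/25)·v + (-61/1500) = 0
  disc = (3/25)² − 4·(5/12)·(-61/1500) = 1849/22500 ; √disc = 43/150
  v_R = (−(3/25) + 43/150) / (2·(5/12)) = 1/5 m/s
check:
braking lasts T_s = (1/5)/(6/5) = 0.1667 s
robot in T_r: 0.2000·0.1200 = 0.0240 m
robot under decel: 0.2000²/(2·1.2000) = 0.0167 m
human over T_r+T_s: 0.0000·(0.1200+0.1667) = 0.0000 m
margins: 0.0800+0.0800+0.0200 = 0.1800 m
sum ≈ 0.0240+0.0167+0.0000+0.1800 ≈ 0.2207 m = S ✓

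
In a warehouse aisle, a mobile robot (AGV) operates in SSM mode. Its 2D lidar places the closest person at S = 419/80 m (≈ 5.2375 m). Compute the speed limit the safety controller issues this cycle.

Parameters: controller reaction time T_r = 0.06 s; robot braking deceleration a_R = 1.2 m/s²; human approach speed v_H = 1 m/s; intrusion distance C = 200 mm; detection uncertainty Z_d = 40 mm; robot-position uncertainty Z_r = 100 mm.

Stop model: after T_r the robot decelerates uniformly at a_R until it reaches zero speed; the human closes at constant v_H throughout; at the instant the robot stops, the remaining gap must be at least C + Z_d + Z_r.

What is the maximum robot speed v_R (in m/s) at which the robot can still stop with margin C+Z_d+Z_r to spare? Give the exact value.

v_R_max = 5/2 m/s = 2.5000 m/s

at the boundary: (5/12)·v² + (67/75)·v + (-387/80) = 0
  disc = (67/75)² − 4·(5/12)·(-387/80) = 797449/90000 ; √disc = 893/300
  v_R = (−(67/75) + 893/300) / (2·(5/12)) = 5/2 m/s
check:
braking lasts T_s = (5/2)/(6/5) = 2.0833 s
reaction-phase robot travel = 2.5000·0.0600 = 0.1500 m
robot under decel: 2.5000²/(2·1.2000) = 2.6042 m
person approaches 1.0000·(0.0600+2.0833) = 2.1433 m
C+Z_d+Z_r = 0.2000+0.0400+0.1000 = 0.3400 m
sum ≈ 0.1500+2.6042+2.1433+0.3400 ≈ 5.2375 m = S ✓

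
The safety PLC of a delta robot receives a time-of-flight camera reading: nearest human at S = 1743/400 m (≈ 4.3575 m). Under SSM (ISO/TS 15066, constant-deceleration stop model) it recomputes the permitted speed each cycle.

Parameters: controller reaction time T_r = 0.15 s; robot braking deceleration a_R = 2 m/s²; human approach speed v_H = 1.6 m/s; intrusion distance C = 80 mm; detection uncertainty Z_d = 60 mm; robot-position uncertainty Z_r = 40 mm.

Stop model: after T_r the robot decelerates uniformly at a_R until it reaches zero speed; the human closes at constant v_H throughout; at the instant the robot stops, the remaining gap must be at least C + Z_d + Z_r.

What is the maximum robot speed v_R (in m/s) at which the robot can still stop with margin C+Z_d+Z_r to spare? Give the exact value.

collect terms ⇒ (1/4)·v_R² + (19/20)·v_R + (-63/16) = 0
  disc = (19/20)² − 4·(1/4)·(-63/16) = 121/25 ; √disc = 11/5
  v_R = (−(19/20) + 11/5) / (2·(1/4)) = 5/2 m/s
check:
braking lasts T_s = (5/2)/2 = 1.2500 s
robot in T_r: 2.5000·0.1500 = 0.3750 m
robot under decel: 2.5000²/(2·2.0000) = 1.5625 m
human closes 1.6000·1.4000 = 2.2400 m
C+Z_d+Z_r = 0.0800+0.0600+0.0400 = 0.1800 m
sum ≈ 0.3750+1.5625+2.2400+0.1800 ≈ 4.3575 m = S ✓

v_R_max = 5/2 m/s = 2.5000 m/s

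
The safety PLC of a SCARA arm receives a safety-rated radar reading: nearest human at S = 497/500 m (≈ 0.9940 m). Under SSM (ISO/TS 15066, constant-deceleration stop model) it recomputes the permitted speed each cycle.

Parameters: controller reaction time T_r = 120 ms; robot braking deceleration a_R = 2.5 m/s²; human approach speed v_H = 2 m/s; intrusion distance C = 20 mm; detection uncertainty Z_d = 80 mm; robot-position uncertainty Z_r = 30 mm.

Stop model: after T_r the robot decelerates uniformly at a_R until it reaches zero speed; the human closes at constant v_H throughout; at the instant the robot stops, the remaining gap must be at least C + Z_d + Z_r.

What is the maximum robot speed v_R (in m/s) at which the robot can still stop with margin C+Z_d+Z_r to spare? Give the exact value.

v_R_max = 3/5 m/s = 0.6000 m/s

quadratic (1/5)·v² + (23/25)·v + (-78/125) = 0
  disc = (23/25)² − 4·(1/5)·(-78/125) = 841/625 ; √disc = 29/25
  v_R = (−(23/25) + 29/25) / (2·(1/5)) = 3/5 m/s
check:
T_s = v_R/a_R = (3/5)/(5/2) = 0.2400 s
reaction-phase robot travel = 0.6000·0.1200 = 0.0720 m
braking distance = 0.6000²/(2·2.5000) = 0.0720 m
human closes 2.0000·0.3600 = 0.7200 m
C+Z_d+Z_r = 0.0200+0.0800+0.0300 = 0.1300 m
sum ≈ 0.0720+0.0720+0.7200+0.1300 ≈ 0.9940 m = S ✓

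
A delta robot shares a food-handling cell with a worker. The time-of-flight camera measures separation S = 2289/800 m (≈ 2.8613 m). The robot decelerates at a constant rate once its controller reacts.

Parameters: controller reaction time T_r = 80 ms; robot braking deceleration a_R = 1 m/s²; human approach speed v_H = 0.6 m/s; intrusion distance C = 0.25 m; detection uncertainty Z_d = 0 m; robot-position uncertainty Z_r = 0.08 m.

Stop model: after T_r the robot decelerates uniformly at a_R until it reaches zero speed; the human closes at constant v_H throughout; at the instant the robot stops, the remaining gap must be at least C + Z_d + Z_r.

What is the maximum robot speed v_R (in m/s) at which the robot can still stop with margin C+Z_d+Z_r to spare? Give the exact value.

collect terms ⇒ (1/2)·v_R² + (17/25)·v_R + (-9933/4000) = 0
  disc = (17/25)² − 4·(1/2)·(-9933/4000) = 54289/10000 ; √disc = 233/100
  v_R = (−(17/25) + 233/100) / (2·(1/2)) = 33/20 m/s
check:
braking lasts T_s = (33/20)/1 = 1.6500 s
robot in T_r: 1.6500·0.0800 = 0.1320 m
robot under decel: 1.6500²/(2·1.0000) = 1.3613 m
human closes 0.6000·1.7300 = 1.0380 m
margins: 0.2500+0.0000+0.0800 = 0.3300 m
sum ≈ 0.1320+1.3613+1.0380+0.3300 ≈ 2.8613 m = S ✓

v_R_max = 33/20 m/s = 1.6500 m/s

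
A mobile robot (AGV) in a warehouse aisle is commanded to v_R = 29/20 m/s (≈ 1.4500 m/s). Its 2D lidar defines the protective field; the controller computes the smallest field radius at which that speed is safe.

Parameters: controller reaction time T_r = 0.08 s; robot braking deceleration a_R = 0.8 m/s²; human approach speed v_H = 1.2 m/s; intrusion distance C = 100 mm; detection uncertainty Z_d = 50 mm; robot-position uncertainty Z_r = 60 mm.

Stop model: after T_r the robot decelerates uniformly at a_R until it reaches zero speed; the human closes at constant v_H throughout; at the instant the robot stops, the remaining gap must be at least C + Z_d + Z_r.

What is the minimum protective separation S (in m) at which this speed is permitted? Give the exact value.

S_min = 62577/16000 m = 3.9111 m

braking lasts T_s = (29/20)/(4/5) = 1.8125 s
robot in T_r: 1.4500·0.0800 = 0.1160 m
braking distance = 1.4500²/(2·0.8000) = 1.3141 m
human over T_r+T_s: 1.2000·(0.0800+1.8125) = 2.2710 m
residual clearance needed = 0.1000+0.0500+0.0600 = 0.2100 m
S_min ≈ 0.1160+1.3141+2.2710+0.2100  ⇒  S_min = 62577/16000 m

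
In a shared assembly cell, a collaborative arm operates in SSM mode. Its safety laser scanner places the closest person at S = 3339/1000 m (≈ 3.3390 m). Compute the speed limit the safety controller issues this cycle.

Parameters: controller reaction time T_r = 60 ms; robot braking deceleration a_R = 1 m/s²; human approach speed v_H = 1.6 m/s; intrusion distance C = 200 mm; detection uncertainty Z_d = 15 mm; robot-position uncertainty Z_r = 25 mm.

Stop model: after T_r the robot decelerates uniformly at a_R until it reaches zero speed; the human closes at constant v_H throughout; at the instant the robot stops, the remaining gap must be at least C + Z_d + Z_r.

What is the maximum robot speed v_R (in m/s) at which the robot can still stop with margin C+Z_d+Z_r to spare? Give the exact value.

v_R_max = 13/10 m/s = 1.3000 m/s

quadratic (1/2)·v² + (83/50)·v + (-3003/1000) = 0
  disc = (83/50)² − 4·(1/2)·(-3003/1000) = 5476/625 ; √disc = 74/25
  v_R = (−(83/50) + 74/25) / (2·(1/2)) = 13/10 m/s
check:
T_s = v_R/a_R = (13/10)/1 = 1.3000 s
robot in T_r: 1.3000·0.0600 = 0.0780 m
braking distance = 1.3000²/(2·1.0000) = 0.8450 m
human over T_r+T_s: 1.6000·(0.0600+1.3000) = 2.1760 m
margins: 0.2000+0.0150+0.0250 = 0.2400 m
sum ≈ 0.0780+0.8450+2.1760+0.2400 ≈ 3.3390 m = S ✓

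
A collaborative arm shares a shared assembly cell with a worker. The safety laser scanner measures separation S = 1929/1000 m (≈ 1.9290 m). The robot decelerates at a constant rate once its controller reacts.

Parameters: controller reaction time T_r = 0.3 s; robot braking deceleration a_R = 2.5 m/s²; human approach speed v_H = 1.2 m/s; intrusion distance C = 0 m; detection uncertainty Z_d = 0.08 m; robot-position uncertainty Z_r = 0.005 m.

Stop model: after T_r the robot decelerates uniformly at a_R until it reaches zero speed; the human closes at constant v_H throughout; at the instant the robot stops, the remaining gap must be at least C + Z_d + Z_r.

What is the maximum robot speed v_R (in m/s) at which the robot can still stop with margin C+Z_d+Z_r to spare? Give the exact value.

v_R_max = 7/5 m/s = 1.4000 m/s

quadratic (1/5)·v² + (39/50)·v + (-371/250) = 0
  disc = (39/50)² − 4·(1/5)·(-371/250) = 4489/2500 ; √disc = 67/50
  v_R = (−(39/50) + 67/50) / (2·(1/5)) = 7/5 m/s
check:
T_s = v_R/a_R = (7/5)/(5/2) = 0.5600 s
robot in T_r: 1.4000·0.3000 = 0.4200 m
robot covers 1.4000·0.5600 − ½·2.5000·0.5600² = 0.3920 m while stopping
person approaches 1.2000·(0.3000+0.5600) = 1.0320 m
residual clearance needed = 0.0000+0.0800+0.0050 = 0.0850 m
sum ≈ 0.4200+0.3920+1.0320+0.0850 ≈ 1.9290 m = S ✓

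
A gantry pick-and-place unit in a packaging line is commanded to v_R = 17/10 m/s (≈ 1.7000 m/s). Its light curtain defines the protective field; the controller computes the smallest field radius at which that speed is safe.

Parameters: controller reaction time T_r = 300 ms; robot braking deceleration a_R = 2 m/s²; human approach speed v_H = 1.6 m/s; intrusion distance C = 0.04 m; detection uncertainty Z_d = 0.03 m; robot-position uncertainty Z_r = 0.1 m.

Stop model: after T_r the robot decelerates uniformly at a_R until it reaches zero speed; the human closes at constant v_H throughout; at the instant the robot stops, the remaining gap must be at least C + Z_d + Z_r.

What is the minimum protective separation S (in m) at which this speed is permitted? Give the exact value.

stop time T_s = (17/10)/2 = 0.8500 s
robot covers v_R·T_r = 1.7000·0.3000 = 0.5100 m before braking
robot under decel: 1.7000²/(2·2.0000) = 0.7225 m
person approaches 1.6000·(0.3000+0.8500) = 1.8400 m
margins: 0.0400+0.0300+0.1000 = 0.1700 m
S_min ≈ 0.5100+0.7225+1.8400+0.1700  ⇒  S_min = 1297/400 m

S_min = 1297/400 m = 3.2425 m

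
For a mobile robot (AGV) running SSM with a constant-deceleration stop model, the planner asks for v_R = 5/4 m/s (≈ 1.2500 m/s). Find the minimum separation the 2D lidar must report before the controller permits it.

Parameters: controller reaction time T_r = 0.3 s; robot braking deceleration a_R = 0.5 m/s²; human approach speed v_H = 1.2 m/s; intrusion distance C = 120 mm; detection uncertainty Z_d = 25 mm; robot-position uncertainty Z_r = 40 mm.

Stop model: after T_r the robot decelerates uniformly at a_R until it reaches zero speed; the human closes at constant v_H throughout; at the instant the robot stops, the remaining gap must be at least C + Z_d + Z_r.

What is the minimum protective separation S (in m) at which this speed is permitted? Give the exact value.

S_min = 2193/400 m = 5.4825 m

T_s = v_R/a_R = (5/4)/(1/2) = 2.5000 s
reaction-phase robot travel = 1.2500·0.3000 = 0.3750 m
robot under decel: 1.2500²/(2·0.5000) = 1.5625 m
human over T_r+T_s: 1.2000·(0.3000+2.5000) = 3.3600 m
residual clearance needed = 0.1200+0.0250+0.0400 = 0.1850 m
S_min ≈ 0.3750+1.5625+3.3600+0.1850  ⇒  S_min = 2193/400 m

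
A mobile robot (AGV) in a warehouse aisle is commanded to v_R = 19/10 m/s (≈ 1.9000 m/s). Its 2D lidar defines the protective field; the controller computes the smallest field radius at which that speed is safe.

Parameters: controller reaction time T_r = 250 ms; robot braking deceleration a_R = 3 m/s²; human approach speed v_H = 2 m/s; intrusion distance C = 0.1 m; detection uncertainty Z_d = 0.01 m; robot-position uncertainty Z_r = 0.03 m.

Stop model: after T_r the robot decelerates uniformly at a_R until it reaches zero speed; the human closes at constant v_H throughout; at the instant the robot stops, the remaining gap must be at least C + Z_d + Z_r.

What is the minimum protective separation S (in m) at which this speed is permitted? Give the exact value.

braking lasts T_s = (19/10)/3 = 0.6333 s
robot in T_r: 1.9000·0.2500 = 0.4750 m
braking distance = 1.9000²/(2·3.0000) = 0.6017 m
human closes 2.0000·0.8833 = 1.7667 m
margins: 0.1000+0.0100+0.0300 = 0.1400 m
S_min ≈ 0.4750+0.6017+1.7667+0.1400  ⇒  S_min = 179/60 m

S_min = 179/60 m = 2.9833 m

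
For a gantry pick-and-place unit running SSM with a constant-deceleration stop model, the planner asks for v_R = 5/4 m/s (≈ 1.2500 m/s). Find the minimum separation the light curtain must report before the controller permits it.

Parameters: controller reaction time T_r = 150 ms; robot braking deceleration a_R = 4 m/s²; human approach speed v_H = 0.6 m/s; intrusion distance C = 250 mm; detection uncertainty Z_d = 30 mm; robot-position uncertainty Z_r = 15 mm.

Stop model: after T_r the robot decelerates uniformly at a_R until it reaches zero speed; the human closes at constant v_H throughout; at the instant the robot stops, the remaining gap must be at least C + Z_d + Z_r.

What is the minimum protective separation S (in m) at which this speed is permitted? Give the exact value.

S_min = 3057/3200 m = 0.9553 m

braking lasts T_s = (5/4)/4 = 0.3125 s
robot covers v_R·T_r = 1.2500·0.1500 = 0.1875 m before braking
braking distance = 1.2500²/(2·4.0000) = 0.1953 m
human over T_r+T_s: 0.6000·(0.1500+0.3125) = 0.2775 m
C+Z_d+Z_r = 0.2500+0.0300+0.0150 = 0.2950 m
S_min ≈ 0.1875+0.1953+0.2775+0.2950  ⇒  S_min = 3057/3200 m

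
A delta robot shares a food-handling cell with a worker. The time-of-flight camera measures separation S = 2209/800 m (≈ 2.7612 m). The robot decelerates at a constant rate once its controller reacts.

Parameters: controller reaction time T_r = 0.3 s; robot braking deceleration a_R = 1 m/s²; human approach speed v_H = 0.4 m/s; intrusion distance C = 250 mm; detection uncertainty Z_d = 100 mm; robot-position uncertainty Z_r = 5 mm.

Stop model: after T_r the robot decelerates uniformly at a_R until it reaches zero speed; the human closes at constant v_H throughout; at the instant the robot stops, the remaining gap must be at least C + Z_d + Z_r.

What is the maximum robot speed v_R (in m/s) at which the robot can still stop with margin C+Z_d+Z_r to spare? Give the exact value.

quadratic (1/2)·v² + (7/10)·v + (-1829/800) = 0
  disc = (7/10)² − 4·(1/2)·(-1829/800) = 81/16 ; √disc = 9/4
  v_R = (−(7/10) + 9/4) / (2·(1/2)) = 31/20 m/s
check:
T_s = v_R/a_R = (31/20)/1 = 1.5500 s
robot covers v_R·T_r = 1.5500·0.3000 = 0.4650 m before braking
robot covers 1.5500·1.5500 − ½·1.0000·1.5500² = 1.2012 m while stopping
human closes 0.4000·1.8500 = 0.7400 m
C+Z_d+Z_r = 0.2500+0.1000+0.0050 = 0.3550 m
sum ≈ 0.4650+1.2012+0.7400+0.3550 ≈ 2.7612 m = S ✓

v_R_max = 31/20 m/s = 1.5500 m/s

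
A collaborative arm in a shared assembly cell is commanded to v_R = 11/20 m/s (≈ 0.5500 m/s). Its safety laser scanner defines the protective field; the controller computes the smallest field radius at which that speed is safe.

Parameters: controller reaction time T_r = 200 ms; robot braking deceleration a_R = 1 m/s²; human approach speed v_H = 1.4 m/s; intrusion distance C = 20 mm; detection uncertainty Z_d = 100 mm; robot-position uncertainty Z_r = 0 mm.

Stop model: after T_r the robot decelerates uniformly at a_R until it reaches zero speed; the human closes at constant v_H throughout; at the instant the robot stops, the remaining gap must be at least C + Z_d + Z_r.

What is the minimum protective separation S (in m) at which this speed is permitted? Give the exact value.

S_min = 229/160 m = 1.4312 m

stop time T_s = (11/20)/1 = 0.5500 s
reaction-phase robot travel = 0.5500·0.2000 = 0.1100 m
braking distance = 0.5500²/(2·1.0000) = 0.1512 m
human closes 1.4000·0.7500 = 1.0500 m
margins: 0.0200+0.1000+0.0000 = 0.1200 m
S_min ≈ 0.1100+0.1512+1.0500+0.1200  ⇒  S_min = 229/160 m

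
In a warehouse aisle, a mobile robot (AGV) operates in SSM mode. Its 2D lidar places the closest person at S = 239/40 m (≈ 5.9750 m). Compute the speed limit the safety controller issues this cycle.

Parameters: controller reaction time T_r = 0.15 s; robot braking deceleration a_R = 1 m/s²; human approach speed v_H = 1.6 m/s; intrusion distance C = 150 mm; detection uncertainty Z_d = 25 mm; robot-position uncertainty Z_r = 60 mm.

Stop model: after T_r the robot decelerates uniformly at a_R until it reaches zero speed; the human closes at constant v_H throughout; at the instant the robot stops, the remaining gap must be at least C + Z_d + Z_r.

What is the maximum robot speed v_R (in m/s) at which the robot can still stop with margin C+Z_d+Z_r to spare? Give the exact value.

at the boundary: (1/2)·v² + (7/4)·v + (-11/2) = 0
  disc = (7/4)² − 4·(1/2)·(-11/2) = 225/16 ; √disc = 15/4
  v_R = (−(7/4) + 15/4) / (2·(1/2)) = 2 m/s
check:
T_s = v_R/a_R = 2/1 = 2.0000 s
robot covers v_R·T_r = 2.0000·0.1500 = 0.3000 m before braking
braking distance = 2.0000²/(2·1.0000) = 2.0000 m
person approaches 1.6000·(0.1500+2.0000) = 3.4400 m
residual clearance needed = 0.1500+0.0250+0.0600 = 0.2350 m
sum ≈ 0.3000+2.0000+3.4400+0.2350 ≈ 5.9750 m = S ✓

v_R_max = 2 m/s = 2.0000 m/s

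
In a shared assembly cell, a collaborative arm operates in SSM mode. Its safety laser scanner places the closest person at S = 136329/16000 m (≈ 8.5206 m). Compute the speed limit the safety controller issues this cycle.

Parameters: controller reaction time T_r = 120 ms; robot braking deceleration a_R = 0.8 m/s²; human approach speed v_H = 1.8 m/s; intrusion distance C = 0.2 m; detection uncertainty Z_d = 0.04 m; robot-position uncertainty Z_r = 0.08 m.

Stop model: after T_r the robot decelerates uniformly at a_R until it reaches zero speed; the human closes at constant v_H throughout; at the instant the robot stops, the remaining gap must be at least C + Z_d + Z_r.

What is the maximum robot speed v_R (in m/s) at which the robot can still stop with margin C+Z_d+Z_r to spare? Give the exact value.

v_R_max = 43/20 m/s = 2.1500 m/s

collect terms ⇒ (5/8)·v_R² + (237/100)·v_R + (-127753/16000) = 0
  disc = (237/100)² − 4·(5/8)·(-127753/16000) = 4092529/160000 ; √disc = 2023/400
  v_R = (−(237/100) + 2023/400) / (2·(5/8)) = 43/20 m/s
check:
T_s = v_R/a_R = (43/20)/(4/5) = 2.6875 s
reaction-phase robot travel = 2.1500·0.1200 = 0.2580 m
robot under decel: 2.1500²/(2·0.8000) = 2.8891 m
human over T_r+T_s: 1.8000·(0.1200+2.6875) = 5.0535 m
margins: 0.2000+0.0400+0.0800 = 0.3200 m
sum ≈ 0.2580+2.8891+5.0535+0.3200 ≈ 8.5206 m = S ✓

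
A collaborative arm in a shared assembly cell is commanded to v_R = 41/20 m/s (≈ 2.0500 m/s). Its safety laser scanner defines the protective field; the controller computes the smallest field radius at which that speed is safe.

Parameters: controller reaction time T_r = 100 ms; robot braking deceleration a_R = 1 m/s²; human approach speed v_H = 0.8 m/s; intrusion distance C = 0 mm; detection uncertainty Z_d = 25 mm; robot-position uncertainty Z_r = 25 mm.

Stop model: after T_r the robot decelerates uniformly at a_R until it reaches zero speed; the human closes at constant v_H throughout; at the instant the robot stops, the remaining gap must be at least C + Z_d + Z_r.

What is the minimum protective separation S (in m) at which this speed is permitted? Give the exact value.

S_min = 3261/800 m = 4.0762 m

braking lasts T_s = (41/20)/1 = 2.0500 s
reaction-phase robot travel = 2.0500·0.1000 = 0.2050 m
braking distance = 2.0500²/(2·1.0000) = 2.1012 m
human closes 0.8000·2.1500 = 1.7200 m
residual clearance needed = 0.0000+0.0250+0.0250 = 0.0500 m
S_min ≈ 0.2050+2.1012+1.7200+0.0500  ⇒  S_min = 3261/800 m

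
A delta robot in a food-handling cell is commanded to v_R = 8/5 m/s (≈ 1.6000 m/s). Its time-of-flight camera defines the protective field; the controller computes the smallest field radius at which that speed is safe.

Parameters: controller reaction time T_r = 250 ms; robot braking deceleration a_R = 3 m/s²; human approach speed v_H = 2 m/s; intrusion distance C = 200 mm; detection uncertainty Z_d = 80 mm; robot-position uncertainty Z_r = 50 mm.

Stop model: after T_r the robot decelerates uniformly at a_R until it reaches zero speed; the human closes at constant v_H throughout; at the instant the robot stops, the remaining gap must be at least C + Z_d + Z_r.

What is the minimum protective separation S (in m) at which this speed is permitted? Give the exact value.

braking lasts T_s = (8/5)/3 = 0.5333 s
robot in T_r: 1.6000·0.2500 = 0.4000 m
robot under decel: 1.6000²/(2·3.0000) = 0.4267 m
human over T_r+T_s: 2.0000·(0.2500+0.5333) = 1.5667 m
residual clearance needed = 0.2000+0.0800+0.0500 = 0.3300 m
S_min ≈ 0.4000+0.4267+1.5667+0.3300  ⇒  S_min = 817/300 m

S_min = 817/300 m = 2.7233 m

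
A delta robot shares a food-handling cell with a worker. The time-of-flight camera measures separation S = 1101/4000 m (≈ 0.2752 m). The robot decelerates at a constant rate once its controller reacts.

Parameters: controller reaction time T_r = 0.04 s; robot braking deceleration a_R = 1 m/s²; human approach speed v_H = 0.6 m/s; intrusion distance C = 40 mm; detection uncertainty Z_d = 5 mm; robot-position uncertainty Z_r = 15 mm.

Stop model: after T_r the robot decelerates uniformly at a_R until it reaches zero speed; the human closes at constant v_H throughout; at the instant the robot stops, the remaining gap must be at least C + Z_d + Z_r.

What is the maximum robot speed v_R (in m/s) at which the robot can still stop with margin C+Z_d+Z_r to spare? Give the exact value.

v_R_max = 1/4 m/s = 0.2500 m/s

collect terms ⇒ (1/2)·v_R² + (16/25)·v_R + (-153/800) = 0
  disc = (16/25)² − 4·(1/2)·(-153/800) = 7921/10000 ; √disc = 89/100
  v_R = (−(16/25) + 89/100) / (2·(1/2)) = 1/4 m/s
check:
T_s = v_R/a_R = (1/4)/1 = 0.2500 s
reaction-phase robot travel = 0.2500·0.0400 = 0.0100 m
robot covers 0.2500·0.2500 − ½·1.0000·0.2500² = 0.0312 m while stopping
person approaches 0.6000·(0.0400+0.2500) = 0.1740 m
margins: 0.0400+0.0050+0.0150 = 0.0600 m
sum ≈ 0.0100+0.0312+0.1740+0.0600 ≈ 0.2752 m = S ✓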